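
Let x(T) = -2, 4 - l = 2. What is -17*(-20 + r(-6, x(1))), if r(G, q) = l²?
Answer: 272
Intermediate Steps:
l = 2 (l = 4 - 1*2 = 4 - 2 = 2)
r(G, q) = 4 (r(G, q) = 2² = 4)
-17*(-20 + r(-6, x(1))) = -17*(-20 + 4) = -17*(-16) = 272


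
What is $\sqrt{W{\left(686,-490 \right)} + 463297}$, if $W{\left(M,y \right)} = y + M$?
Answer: $\sqrt{463493} \approx 680.8$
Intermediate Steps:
$W{\left(M,y \right)} = M + y$
$\sqrt{W{\left(686,-490 \right)} + 463297} = \sqrt{\left(686 - 490\right) + 463297} = \sqrt{196 + 463297} = \sqrt{463493}$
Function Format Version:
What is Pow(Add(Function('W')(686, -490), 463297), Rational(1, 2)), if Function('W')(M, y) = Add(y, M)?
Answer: Pow(463493, Rational(1, 2)) ≈ 680.80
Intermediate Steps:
Function('W')(M, y) = Add(M, y)
Pow(Add(Function('W')(686, -490), 463297), Rational(1, 2)) = Pow(Add(Add(686, -490), 463297), Rational(1, 2)) = Pow(Add(196, 463297), Rational(1, 2)) = Pow(463493, Rational(1, 2))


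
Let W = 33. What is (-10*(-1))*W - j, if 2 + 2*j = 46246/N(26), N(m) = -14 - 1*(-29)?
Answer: -18158/15 ≈ -1210.5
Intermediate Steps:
N(m) = 15 (N(m) = -14 + 29 = 15)
j = 23108/15 (j = -1 + (46246/15)/2 = -1 + (46246*(1/15))/2 = -1 + (½)*(46246/15) = -1 + 23123/15 = 23108/15 ≈ 1540.5)
(-10*(-1))*W - j = -10*(-1)*33 - 1*23108/15 = 10*33 - 23108/15 = 330 - 23108/15 = -18158/15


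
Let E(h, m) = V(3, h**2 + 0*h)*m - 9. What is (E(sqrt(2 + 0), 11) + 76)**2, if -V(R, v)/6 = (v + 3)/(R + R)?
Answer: 144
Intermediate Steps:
V(R, v) = -3*(3 + v)/R (V(R, v) = -6*(v + 3)/(R + R) = -6*(3 + v)/(2*R) = -6*(3 + v)*1/(2*R) = -3*(3 + v)/R)
E(h, m) = -9 + m*(-3 - h**2) (E(h, m) = (3*(-3 - (h**2 + 0*h))/3)*m - 9 = (3*(1/3)*(-3 - (h**2 + 0)))*m - 9 = (3*(1/3)*(-3 - h**2))*m - 9 = (-3 - h**2)*m - 9 = m*(-3 - h**2) - 9 = -9 + m*(-3 - h**2))
(E(sqrt(2 + 0), 11) + 76)**2 = ((-9 - 1*11*(3 + (sqrt(2 + 0))**2)) + 76)**2 = ((-9 - 1*11*(3 + (sqrt(2))**2)) + 76)**2 = ((-9 - 1*11*(3 + 2)) + 76)**2 = ((-9 - 1*11*5) + 76)**2 = ((-9 - 55) + 76)**2 = (-64 + 76)**2 = 12**2 = 144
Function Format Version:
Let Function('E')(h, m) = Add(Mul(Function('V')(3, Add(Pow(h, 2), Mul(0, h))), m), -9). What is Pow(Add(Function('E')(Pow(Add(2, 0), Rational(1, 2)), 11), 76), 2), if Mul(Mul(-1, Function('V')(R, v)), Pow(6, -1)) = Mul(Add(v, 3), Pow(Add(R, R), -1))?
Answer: 144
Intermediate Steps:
Function('V')(R, v) = Mul(-3, Pow(R, -1), Add(3, v)) (Function('V')(R, v) = Mul(-6, Mul(Add(v, 3), Pow(Add(R, R), -1))) = Mul(-6, Mul(Add(3, v), Pow(Mul(2, R), -1))) = Mul(-6, Mul(Add(3, v), Mul(Rational(1, 2), Pow(R, -1)))) = Mul(-6, Mul(Rational(1, 2), Pow(R, -1), Add(3, v))) = Mul(-3, Pow(R, -1), Add(3, v)))
Function('E')(h, m) = Add(-9, Mul(m, Add(-3, Mul(-1, Pow(h, 2))))) (Function('E')(h, m) = Add(Mul(Mul(3, Pow(3, -1), Add(-3, Mul(-1, Add(Pow(h, 2), Mul(0, h))))), m), -9) = Add(Mul(Mul(3, Rational(1, 3), Add(-3, Mul(-1, Add(Pow(h, 2), 0)))), m), -9) = Add(Mul(Mul(3, Rational(1, 3), Add(-3, Mul(-1, Pow(h, 2)))), m), -9) = Add(Mul(Add(-3, Mul(-1, Pow(h, 2))), m), -9) = Add(Mul(m, Add(-3, Mul(-1, Pow(h, 2)))), -9) = Add(-9, Mul(m, Add(-3, Mul(-1, Pow(h, 2))))))
Pow(Add(Function('E')(Pow(Add(2, 0), Rational(1, 2)), 11), 76), 2) = Pow(Add(Add(-9, Mul(-1, 11, Add(3, Pow(Pow(Add(2, 0), Rational(1, 2)), 2)))), 76), 2) = Pow(Add(Add(-9, Mul(-1, 11, Add(3, Pow(Pow(2, Rational(1, 2)), 2)))), 76), 2) = Pow(Add(Add(-9, Mul(-1, 11, Add(3, 2))), 76), 2) = Pow(Add(Add(-9, Mul(-1, 11, 5)), 76), 2) = Pow(Add(Add(-9, -55), 76), 2) = Pow(Add(-64, 76), 2) = Pow(12, 2) = 144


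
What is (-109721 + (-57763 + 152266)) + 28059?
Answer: 12841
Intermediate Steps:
(-109721 + (-57763 + 152266)) + 28059 = (-109721 + 94503) + 28059 = -15218 + 28059 = 12841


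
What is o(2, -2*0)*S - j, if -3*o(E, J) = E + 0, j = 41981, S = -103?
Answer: -125737/3 ≈ -41912.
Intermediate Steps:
o(E, J) = -E/3 (o(E, J) = -(E + 0)/3 = -E/3)
o(2, -2*0)*S - j = -1/3*2*(-103) - 1*41981 = -2/3*(-103) - 41981 = 206/3 - 41981 = -125737/3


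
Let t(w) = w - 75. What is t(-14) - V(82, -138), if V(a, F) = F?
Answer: 49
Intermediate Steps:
t(w) = -75 + w
t(-14) - V(82, -138) = (-75 - 14) - 1*(-138) = -89 + 138 = 49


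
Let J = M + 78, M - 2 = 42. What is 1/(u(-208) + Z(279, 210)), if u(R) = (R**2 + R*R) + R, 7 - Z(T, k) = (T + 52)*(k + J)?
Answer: -1/23565 ≈ -4.2436e-5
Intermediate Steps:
M = 44 (M = 2 + 42 = 44)
J = 122 (J = 44 + 78 = 122)
Z(T, k) = 7 - (52 + T)*(122 + k) (Z(T, k) = 7 - (T + 52)*(k + 122) = 7 - (52 + T)*(122 + k))
u(R) = R + 2*R**2 (u(R) = (R**2 + R**2) + R = 2*R**2 + R = R + 2*R**2)
1/(u(-208) + Z(279, 210)) = 1/(-208*(1 + 2*(-208)) + (-6337 - 122*279 - 52*210 - 1*279*210)) = 1/(-208*(1 - 416) + (-6337 - 34038 - 10920 - 58590)) = 1/(-208*(-415) - 109885) = 1/(86320 - 109885) = 1/(-23565) = -1/23565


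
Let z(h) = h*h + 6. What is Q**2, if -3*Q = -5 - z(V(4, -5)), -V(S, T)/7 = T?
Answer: 169744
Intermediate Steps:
V(S, T) = -7*T
z(h) = 6 + h**2 (z(h) = h**2 + 6 = 6 + h**2)
Q = 412 (Q = -(-5 - (6 + (-7*(-5))**2))/3 = -(-5 - (6 + 35**2))/3 = -(-5 - (6 + 1225))/3 = -(-5 - 1*1231)/3 = -(-5 - 1231)/3 = -1/3*(-1236) = 412)
Q**2 = 412**2 = 169744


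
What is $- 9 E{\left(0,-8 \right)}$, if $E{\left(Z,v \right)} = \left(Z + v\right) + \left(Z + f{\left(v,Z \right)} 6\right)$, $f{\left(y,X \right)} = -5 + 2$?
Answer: $234$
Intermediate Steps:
$f{\left(y,X \right)} = -3$
$E{\left(Z,v \right)} = -18 + v + 2 Z$ ($E{\left(Z,v \right)} = \left(Z + v\right) + \left(Z - 18\right) = \left(Z + v\right) + \left(-18 + Z\right) = -18 + v + 2 Z$)
$- 9 E{\left(0,-8 \right)} = - 9 \left(-18 - 8 + 2 \cdot 0\right) = - 9 \left(-18 - 8 + 0\right) = \left(-9\right) \left(-26\right) = 234$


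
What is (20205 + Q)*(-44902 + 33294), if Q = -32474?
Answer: 142418552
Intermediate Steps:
(20205 + Q)*(-44902 + 33294) = (20205 - 32474)*(-44902 + 33294) = -12269*(-11608) = 142418552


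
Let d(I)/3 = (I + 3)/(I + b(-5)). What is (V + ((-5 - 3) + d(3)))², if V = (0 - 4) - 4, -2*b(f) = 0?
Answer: 100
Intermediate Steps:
b(f) = 0 (b(f) = -½*0 = 0)
V = -8 (V = -4 - 4 = -8)
d(I) = 3*(3 + I)/I (d(I) = 3*((I + 3)/(I + 0)) = 3*((3 + I)/I) = 3*(3 + I)/I)
(V + ((-5 - 3) + d(3)))² = (-8 + ((-5 - 3) + (3 + 9/3)))² = (-8 + (-8 + (3 + 9*(⅓))))² = (-8 + (-8 + (3 + 3)))² = (-8 + (-8 + 6))² = (-8 - 2)² = (-10)² = 100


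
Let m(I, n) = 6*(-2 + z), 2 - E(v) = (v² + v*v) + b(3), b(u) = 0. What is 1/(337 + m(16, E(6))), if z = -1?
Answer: 1/319 ≈ 0.0031348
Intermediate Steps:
E(v) = 2 - 2*v² (E(v) = 2 - ((v² + v*v) + 0) = 2 - ((v² + v²) + 0) = 2 - (2*v² + 0) = 2 - 2*v²)
m(I, n) = -18 (m(I, n) = 6*(-2 - 1) = 6*(-3) = -18)
1/(337 + m(16, E(6))) = 1/(337 - 18) = 1/319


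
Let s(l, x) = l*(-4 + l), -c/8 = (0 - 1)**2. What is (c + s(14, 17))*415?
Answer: 54780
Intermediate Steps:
c = -8 (c = -8*(0 - 1)**2 = -8*(-1)**2 = -8*1 = -8)
(c + s(14, 17))*415 = (-8 + 14*(-4 + 14))*415 = (-8 + 14*10)*415 = (-8 + 140)*415 = 132*415 = 54780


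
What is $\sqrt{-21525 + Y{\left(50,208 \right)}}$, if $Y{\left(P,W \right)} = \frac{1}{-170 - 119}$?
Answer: $\frac{i \sqrt{6220726}}{17} \approx 146.71 i$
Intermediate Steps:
$Y{\left(P,W \right)} = - \frac{1}{289}$ ($Y{\left(P,W \right)} = \frac{1}{-289} = - \frac{1}{289}$)
$\sqrt{-21525 + Y{\left(50,208 \right)}} = \sqrt{-21525 - \frac{1}{289}} = \sqrt{- \frac{6220726}{289}} = \frac{i \sqrt{6220726}}{17}$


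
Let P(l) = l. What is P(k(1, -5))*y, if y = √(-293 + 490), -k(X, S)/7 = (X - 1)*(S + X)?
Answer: 0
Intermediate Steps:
k(X, S) = -7*(-1 + X)*(S + X) (k(X, S) = -7*(X - 1)*(S + X) = -7*(-1 + X)*(S + X))
y = √197 ≈ 14.036
P(k(1, -5))*y = (-7*1² + 7*(-5) + 7*1 - 7*(-5)*1)*√197 = (-7*1 - 35 + 7 + 35)*√197 = (-7 - 35 + 7 + 35)*√197 = 0*√197 = 0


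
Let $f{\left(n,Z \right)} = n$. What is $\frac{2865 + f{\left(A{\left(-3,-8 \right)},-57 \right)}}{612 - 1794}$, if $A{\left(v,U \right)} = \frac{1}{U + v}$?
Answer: $- \frac{15757}{6501} \approx -2.4238$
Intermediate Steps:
$\frac{2865 + f{\left(A{\left(-3,-8 \right)},-57 \right)}}{612 - 1794} = \frac{2865 + \frac{1}{-8 - 3}}{612 - 1794} = \frac{2865 + \frac{1}{-11}}{-1182} = \left(2865 - \frac{1}{11}\right) \left(- \frac{1}{1182}\right) = \frac{31514}{11} \left(- \frac{1}{1182}\right) = - \frac{15757}{6501}$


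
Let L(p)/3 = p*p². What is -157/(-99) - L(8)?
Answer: -151907/99 ≈ -1534.4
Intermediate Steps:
L(p) = 3*p³ (L(p) = 3*(p*p²) = 3*p³)
-157/(-99) - L(8) = -157/(-99) - 3*8³ = -157*(-1/99) - 3*512 = 157/99 - 1*1536 = 157/99 - 1536 = -151907/99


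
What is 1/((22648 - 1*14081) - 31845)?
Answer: -1/23278 ≈ -4.2959e-5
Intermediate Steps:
1/((22648 - 1*14081) - 31845) = 1/((22648 - 14081) - 31845) = 1/(8567 - 31845) = 1/(-23278) = -1/23278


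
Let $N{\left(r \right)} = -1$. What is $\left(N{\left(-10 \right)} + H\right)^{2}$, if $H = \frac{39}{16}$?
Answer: $\frac{529}{256} \approx 2.0664$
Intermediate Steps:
$H = \frac{39}{16}$ ($H = 39 \cdot \frac{1}{16} = \frac{39}{16} \approx 2.4375$)
$\left(N{\left(-10 \right)} + H\right)^{2} = \left(-1 + \frac{39}{16}\right)^{2} = \left(\frac{23}{16}\right)^{2} = \frac{529}{256}$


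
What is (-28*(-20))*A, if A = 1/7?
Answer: 80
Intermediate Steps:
A = ⅐ ≈ 0.14286
(-28*(-20))*A = -28*(-20)*(⅐) = 560*(⅐) = 80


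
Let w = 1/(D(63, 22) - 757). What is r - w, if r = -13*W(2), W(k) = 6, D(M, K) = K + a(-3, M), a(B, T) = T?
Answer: -52415/672 ≈ -77.999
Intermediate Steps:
D(M, K) = K + M
w = -1/672 (w = 1/((22 + 63) - 757) = 1/(85 - 757) = 1/(-672) = -1/672 ≈ -0.0014881)
r = -78 (r = -13*6 = -78)
r - w = -78 - 1*(-1/672) = -78 + 1/672 = -52415/672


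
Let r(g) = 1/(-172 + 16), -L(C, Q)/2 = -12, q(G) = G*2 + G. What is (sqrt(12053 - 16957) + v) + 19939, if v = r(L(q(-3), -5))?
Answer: 3110483/156 + 2*I*sqrt(1226) ≈ 19939.0 + 70.029*I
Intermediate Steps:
q(G) = 3*G (q(G) = 2*G + G = 3*G)
L(C, Q) = 24 (L(C, Q) = -2*(-12) = 24)
r(g) = -1/156 (r(g) = 1/(-156) = -1/156)
v = -1/156 ≈ -0.0064103
(sqrt(12053 - 16957) + v) + 19939 = (sqrt(12053 - 16957) - 1/156) + 19939 = (sqrt(-4904) - 1/156) + 19939 = (2*I*sqrt(1226) - 1/156) + 19939 = (-1/156 + 2*I*sqrt(1226)) + 19939 = 3110483/156 + 2*I*sqrt(1226)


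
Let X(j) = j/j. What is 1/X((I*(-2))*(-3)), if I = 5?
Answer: 1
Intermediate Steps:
X(j) = 1
1/X((I*(-2))*(-3)) = 1/1 = 1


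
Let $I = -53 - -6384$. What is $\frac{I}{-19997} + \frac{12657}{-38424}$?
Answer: $- \frac{165454791}{256121576} \approx -0.646$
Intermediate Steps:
$I = 6331$ ($I = -53 + 6384 = 6331$)
$\frac{I}{-19997} + \frac{12657}{-38424} = \frac{6331}{-19997} + \frac{12657}{-38424} = 6331 \left(- \frac{1}{19997}\right) + 12657 \left(- \frac{1}{38424}\right) = - \frac{6331}{19997} - \frac{4219}{12808} = - \frac{165454791}{256121576}$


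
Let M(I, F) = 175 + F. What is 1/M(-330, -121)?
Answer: 1/54 ≈ 0.018519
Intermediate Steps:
1/M(-330, -121) = 1/(175 - 121) = 1/54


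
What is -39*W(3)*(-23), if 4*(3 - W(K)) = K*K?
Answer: 2691/4 ≈ 672.75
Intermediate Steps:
W(K) = 3 - K²/4 (W(K) = 3 - K*K/4 = 3 - K²/4)
-39*W(3)*(-23) = -39*(3 - ¼*3²)*(-23) = -39*(3 - ¼*9)*(-23) = -39*(3 - 9/4)*(-23) = -39*¾*(-23) = -117/4*(-23) = 2691/4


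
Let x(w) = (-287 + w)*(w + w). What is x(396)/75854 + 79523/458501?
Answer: 22806805985/17389567427 ≈ 1.3115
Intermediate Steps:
x(w) = 2*w*(-287 + w) (x(w) = (-287 + w)*(2*w) = 2*w*(-287 + w))
x(396)/75854 + 79523/458501 = (2*396*(-287 + 396))/75854 + 79523/458501 = (2*396*109)*(1/75854) + 79523*(1/458501) = 86328*(1/75854) + 79523/458501 = 43164/37927 + 79523/458501 = 22806805985/17389567427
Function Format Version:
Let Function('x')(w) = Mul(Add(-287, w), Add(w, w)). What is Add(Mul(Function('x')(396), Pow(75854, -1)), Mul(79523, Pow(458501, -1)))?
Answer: Rational(22806805985, 17389567427) ≈ 1.3115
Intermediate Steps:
Function('x')(w) = Mul(2, w, Add(-287, w)) (Function('x')(w) = Mul(Add(-287, w), Mul(2, w)) = Mul(2, w, Add(-287, w)))
Add(Mul(Function('x')(396), Pow(75854, -1)), Mul(79523, Pow(458501, -1))) = Add(Mul(Mul(2, 396, Add(-287, 396)), Pow(75854, -1)), Mul(79523, Pow(458501, -1))) = Add(Mul(Mul(2, 396, 109), Rational(1, 75854)), Mul(79523, Rational(1, 458501))) = Add(Mul(86328, Rational(1, 75854)), Rational(79523, 458501)) = Add(Rational(43164, 37927), Rational(79523, 458501)) = Rational(22806805985, 17389567427)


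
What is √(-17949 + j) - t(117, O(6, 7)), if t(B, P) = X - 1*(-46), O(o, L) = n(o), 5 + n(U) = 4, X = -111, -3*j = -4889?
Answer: 65 + I*√146874/3 ≈ 65.0 + 127.75*I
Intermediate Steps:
j = 4889/3 (j = -⅓*(-4889) = 4889/3 ≈ 1629.7)
n(U) = -1 (n(U) = -5 + 4 = -1)
O(o, L) = -1
t(B, P) = -65 (t(B, P) = -111 - 1*(-46) = -111 + 46 = -65)
√(-17949 + j) - t(117, O(6, 7)) = √(-17949 + 4889/3) - 1*(-65) = √(-48958/3) + 65 = I*√146874/3 + 65 = 65 + I*√146874/3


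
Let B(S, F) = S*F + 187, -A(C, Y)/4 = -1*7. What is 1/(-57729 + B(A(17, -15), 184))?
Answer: -1/52390 ≈ -1.9088e-5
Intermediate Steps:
A(C, Y) = 28 (A(C, Y) = -(-4)*7 = -4*(-7) = 28)
B(S, F) = 187 + F*S (B(S, F) = F*S + 187 = 187 + F*S)
1/(-57729 + B(A(17, -15), 184)) = 1/(-57729 + (187 + 184*28)) = 1/(-57729 + (187 + 5152)) = 1/(-57729 + 5339) = 1/(-52390) = -1/52390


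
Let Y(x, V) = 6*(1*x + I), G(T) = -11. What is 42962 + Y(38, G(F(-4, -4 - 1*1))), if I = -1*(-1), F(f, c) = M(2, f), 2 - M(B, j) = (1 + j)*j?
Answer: 43196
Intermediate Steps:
M(B, j) = 2 - j*(1 + j) (M(B, j) = 2 - (1 + j)*j = 2 - j*(1 + j))
F(f, c) = 2 - f - f**2
I = 1
Y(x, V) = 6 + 6*x (Y(x, V) = 6*(1*x + 1) = 6*(x + 1) = 6*(1 + x) = 6 + 6*x)
42962 + Y(38, G(F(-4, -4 - 1*1))) = 42962 + (6 + 6*38) = 42962 + (6 + 228) = 42962 + 234 = 43196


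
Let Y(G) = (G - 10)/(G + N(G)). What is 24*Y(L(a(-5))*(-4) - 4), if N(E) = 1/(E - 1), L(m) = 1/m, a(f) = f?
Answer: 33264/361 ≈ 92.144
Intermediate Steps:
N(E) = 1/(-1 + E)
Y(G) = (-10 + G)/(G + 1/(-1 + G)) (Y(G) = (G - 10)/(G + 1/(-1 + G)) = (-10 + G)/(G + 1/(-1 + G)))
24*Y(L(a(-5))*(-4) - 4) = 24*((-1 + (-4/(-5) - 4))*(-10 + (-4/(-5) - 4))/(1 + (-4/(-5) - 4)*(-1 + (-4/(-5) - 4)))) = 24*((-1 + (-⅕*(-4) - 4))*(-10 + (-⅕*(-4) - 4))/(1 + (-⅕*(-4) - 4)*(-1 + (-⅕*(-4) - 4)))) = 24*((-1 + (⅘ - 4))*(-10 + (⅘ - 4))/(1 + (⅘ - 4)*(-1 + (⅘ - 4)))) = 24*((-1 - 16/5)*(-10 - 16/5)/(1 - 16*(-1 - 16/5)/5)) = 24*(-21/5*(-66/5)/(1 - 16/5*(-21/5))) = 24*(-21/5*(-66/5)/(1 + 336/25)) = 24*(-21/5*(-66/5)/(361/25)) = 24*((25/361)*(-21/5)*(-66/5)) = 24*(1386/361) = 33264/361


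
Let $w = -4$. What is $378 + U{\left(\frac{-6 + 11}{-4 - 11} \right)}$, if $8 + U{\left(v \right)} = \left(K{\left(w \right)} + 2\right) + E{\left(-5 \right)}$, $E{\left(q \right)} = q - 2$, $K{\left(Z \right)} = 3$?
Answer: $368$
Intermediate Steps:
$E{\left(q \right)} = -2 + q$ ($E{\left(q \right)} = q - 2 = -2 + q$)
$U{\left(v \right)} = -10$ ($U{\left(v \right)} = -8 + \left(\left(3 + 2\right) - 7\right) = -8 + \left(5 - 7\right) = -8 - 2 = -10$)
$378 + U{\left(\frac{-6 + 11}{-4 - 11} \right)} = 378 - 10 = 368$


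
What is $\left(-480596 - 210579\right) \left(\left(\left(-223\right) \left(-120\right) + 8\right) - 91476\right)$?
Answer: $44724551900$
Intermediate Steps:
$\left(-480596 - 210579\right) \left(\left(\left(-223\right) \left(-120\right) + 8\right) - 91476\right) = - 691175 \left(\left(26760 + 8\right) - 91476\right) = - 691175 \left(26768 - 91476\right) = \left(-691175\right) \left(-64708\right) = 44724551900$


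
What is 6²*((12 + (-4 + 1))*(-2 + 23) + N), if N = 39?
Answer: 8208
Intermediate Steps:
6²*((12 + (-4 + 1))*(-2 + 23) + N) = 6²*((12 + (-4 + 1))*(-2 + 23) + 39) = 36*((12 - 3)*21 + 39) = 36*(9*21 + 39) = 36*(189 + 39) = 36*228 = 8208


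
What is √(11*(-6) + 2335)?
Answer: √2269 ≈ 47.634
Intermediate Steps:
√(11*(-6) + 2335) = √(-66 + 2335) = √2269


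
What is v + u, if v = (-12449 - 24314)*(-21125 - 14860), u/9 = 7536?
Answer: 1322984379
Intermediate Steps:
u = 67824 (u = 9*7536 = 67824)
v = 1322916555 (v = -36763*(-35985) = 1322916555)
v + u = 1322916555 + 67824 = 1322984379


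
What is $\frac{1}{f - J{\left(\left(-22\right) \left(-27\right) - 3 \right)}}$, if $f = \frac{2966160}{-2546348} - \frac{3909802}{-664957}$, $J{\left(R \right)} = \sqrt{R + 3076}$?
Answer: $- \frac{844843715951735070317446}{653089549501065325752818991} - \frac{179185414366060286734081 \sqrt{3667}}{653089549501065325752818991} \approx -0.017908$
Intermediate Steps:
$J{\left(R \right)} = \sqrt{3076 + R}$
$f = \frac{1995836911994}{423302981759}$ ($f = 2966160 \left(- \frac{1}{2546348}\right) - - \frac{3909802}{664957} = - \frac{741540}{636587} + \frac{3909802}{664957} = \frac{1995836911994}{423302981759} \approx 4.7149$)
$\frac{1}{f - J{\left(\left(-22\right) \left(-27\right) - 3 \right)}} = \frac{1}{\frac{1995836911994}{423302981759} - \sqrt{3076 - -591}} = \frac{1}{\frac{1995836911994}{423302981759} - \sqrt{3076 + \left(594 - 3\right)}} = \frac{1}{\frac{1995836911994}{423302981759} - \sqrt{3076 + 591}} = \frac{1}{\frac{1995836911994}{423302981759} - \sqrt{3667}}$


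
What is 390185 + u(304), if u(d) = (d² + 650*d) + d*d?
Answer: 772617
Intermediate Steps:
u(d) = 2*d² + 650*d (u(d) = (d² + 650*d) + d² = 2*d² + 650*d)
390185 + u(304) = 390185 + 2*304*(325 + 304) = 390185 + 2*304*629 = 390185 + 382432 = 772617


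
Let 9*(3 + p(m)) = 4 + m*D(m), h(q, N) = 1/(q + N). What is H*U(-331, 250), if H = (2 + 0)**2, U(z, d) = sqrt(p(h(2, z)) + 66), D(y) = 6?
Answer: 4*sqrt(61803637)/987 ≈ 31.860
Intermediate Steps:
h(q, N) = 1/(N + q)
p(m) = -23/9 + 2*m/3 (p(m) = -3 + (4 + m*6)/9 = -3 + (4 + 6*m)/9 = -3 + (4/9 + 2*m/3) = -23/9 + 2*m/3)
U(z, d) = sqrt(571/9 + 2/(3*(2 + z))) (U(z, d) = sqrt((-23/9 + 2/(3*(z + 2))) + 66) = sqrt((-23/9 + 2/(3*(2 + z))) + 66) = sqrt(571/9 + 2/(3*(2 + z))))
H = 4 (H = 2**2 = 4)
H*U(-331, 250) = 4*(sqrt((1148 + 571*(-331))/(2 - 331))/3) = 4*(sqrt((1148 - 189001)/(-329))/3) = 4*(sqrt(-1/329*(-187853))/3) = 4*(sqrt(187853/329)/3) = 4*((sqrt(61803637)/329)/3) = 4*(sqrt(61803637)/987) = 4*sqrt(61803637)/987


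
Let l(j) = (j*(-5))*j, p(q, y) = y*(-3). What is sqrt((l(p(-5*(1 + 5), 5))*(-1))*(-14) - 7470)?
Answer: 6*I*sqrt(645) ≈ 152.38*I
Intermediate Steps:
p(q, y) = -3*y
l(j) = -5*j**2 (l(j) = (-5*j)*j = -5*j**2)
sqrt((l(p(-5*(1 + 5), 5))*(-1))*(-14) - 7470) = sqrt((-5*(-3*5)**2*(-1))*(-14) - 7470) = sqrt((-5*(-15)**2*(-1))*(-14) - 7470) = sqrt((-5*225*(-1))*(-14) - 7470) = sqrt(-1125*(-1)*(-14) - 7470) = sqrt(1125*(-14) - 7470) = sqrt(-15750 - 7470) = sqrt(-23220) = 6*I*sqrt(645)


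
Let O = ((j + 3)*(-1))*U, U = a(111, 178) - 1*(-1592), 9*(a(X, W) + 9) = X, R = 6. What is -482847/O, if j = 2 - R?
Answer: -1448541/4786 ≈ -302.66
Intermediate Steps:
a(X, W) = -9 + X/9
j = -4 (j = 2 - 1*6 = 2 - 6 = -4)
U = 4786/3 (U = (-9 + (⅑)*111) - 1*(-1592) = (-9 + 37/3) + 1592 = 10/3 + 1592 = 4786/3 ≈ 1595.3)
O = 4786/3 (O = ((-4 + 3)*(-1))*(4786/3) = -1*(-1)*(4786/3) = 1*(4786/3) = 4786/3 ≈ 1595.3)
-482847/O = -482847/4786/3 = -482847*3/4786 = -1448541/4786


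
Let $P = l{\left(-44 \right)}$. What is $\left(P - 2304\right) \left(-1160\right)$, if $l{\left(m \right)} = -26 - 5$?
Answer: $2708600$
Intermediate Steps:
$l{\left(m \right)} = -31$
$P = -31$
$\left(P - 2304\right) \left(-1160\right) = \left(-31 - 2304\right) \left(-1160\right) = \left(-2335\right) \left(-1160\right) = 2708600$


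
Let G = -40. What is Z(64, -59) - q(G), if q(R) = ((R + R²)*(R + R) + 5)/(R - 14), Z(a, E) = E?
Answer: -127981/54 ≈ -2370.0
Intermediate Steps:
q(R) = (5 + 2*R*(R + R²))/(-14 + R) (q(R) = ((R + R²)*(2*R) + 5)/(-14 + R) = (2*R*(R + R²) + 5)/(-14 + R) = (5 + 2*R*(R + R²))/(-14 + R))
Z(64, -59) - q(G) = -59 - (5 + 2*(-40)² + 2*(-40)³)/(-14 - 40) = -59 - (5 + 2*1600 + 2*(-64000))/(-54) = -59 - (-1)*(5 + 3200 - 128000)/54 = -59 - (-1)*(-124795)/54 = -59 - 1*124795/54 = -59 - 124795/54 = -127981/54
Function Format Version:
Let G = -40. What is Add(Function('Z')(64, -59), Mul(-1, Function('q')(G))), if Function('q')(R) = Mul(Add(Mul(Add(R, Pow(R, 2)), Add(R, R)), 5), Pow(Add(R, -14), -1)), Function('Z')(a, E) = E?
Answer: Rational(-127981, 54) ≈ -2370.0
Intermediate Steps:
Function('q')(R) = Mul(Pow(Add(-14, R), -1), Add(5, Mul(2, R, Add(R, Pow(R, 2))))) (Function('q')(R) = Mul(Add(Mul(Add(R, Pow(R, 2)), Mul(2, R)), 5), Pow(Add(-14, R), -1)) = Mul(Add(Mul(2, R, Add(R, Pow(R, 2))), 5), Pow(Add(-14, R), -1)) = Mul(Add(5, Mul(2, R, Add(R, Pow(R, 2)))), Pow(Add(-14, R), -1)) = Mul(Pow(Add(-14, R), -1), Add(5, Mul(2, R, Add(R, Pow(R, 2))))))
Add(Function('Z')(64, -59), Mul(-1, Function('q')(G))) = Add(-59, Mul(-1, Mul(Pow(Add(-14, -40), -1), Add(5, Mul(2, Pow(-40, 2)), Mul(2, Pow(-40, 3)))))) = Add(-59, Mul(-1, Mul(Pow(-54, -1), Add(5, Mul(2, 1600), Mul(2, -64000))))) = Add(-59, Mul(-1, Mul(Rational(-1, 54), Add(5, 3200, -128000)))) = Add(-59, Mul(-1, Mul(Rational(-1, 54), -124795))) = Add(-59, Mul(-1, Rational(124795, 54))) = Add(-59, Rational(-124795, 54)) = Rational(-127981, 54)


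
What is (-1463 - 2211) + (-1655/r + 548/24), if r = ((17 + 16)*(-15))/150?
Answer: -207877/66 ≈ -3149.7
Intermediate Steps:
r = -33/10 (r = (33*(-15))*(1/150) = -495*1/150 = -33/10 ≈ -3.3000)
(-1463 - 2211) + (-1655/r + 548/24) = (-1463 - 2211) + (-1655/(-33/10) + 548/24) = -3674 + (-1655*(-10/33) + 548*(1/24)) = -3674 + (16550/33 + 137/6) = -3674 + 34607/66 = -207877/66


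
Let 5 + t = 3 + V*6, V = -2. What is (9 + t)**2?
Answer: 25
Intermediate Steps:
t = -14 (t = -5 + (3 - 2*6) = -5 + (3 - 12) = -5 - 9 = -14)
(9 + t)**2 = (9 - 14)**2 = (-5)**2 = 25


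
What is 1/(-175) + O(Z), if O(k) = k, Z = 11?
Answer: 1924/175 ≈ 10.994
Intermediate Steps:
1/(-175) + O(Z) = 1/(-175) + 11 = -1/175 + 11 = 1924/175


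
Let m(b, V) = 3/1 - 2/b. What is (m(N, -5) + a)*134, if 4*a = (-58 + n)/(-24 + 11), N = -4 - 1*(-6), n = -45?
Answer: 13869/26 ≈ 533.42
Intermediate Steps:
N = 2 (N = -4 + 6 = 2)
m(b, V) = 3 - 2/b (m(b, V) = 3*1 - 2/b = 3 - 2/b)
a = 103/52 (a = ((-58 - 45)/(-24 + 11))/4 = (-103/(-13))/4 = (-103*(-1/13))/4 = (¼)*(103/13) = 103/52 ≈ 1.9808)
(m(N, -5) + a)*134 = ((3 - 2/2) + 103/52)*134 = ((3 - 2*½) + 103/52)*134 = ((3 - 1) + 103/52)*134 = (2 + 103/52)*134 = (207/52)*134 = 13869/26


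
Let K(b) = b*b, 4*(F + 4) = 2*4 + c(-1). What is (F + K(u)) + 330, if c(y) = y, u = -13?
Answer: 1987/4 ≈ 496.75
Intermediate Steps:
F = -9/4 (F = -4 + (2*4 - 1)/4 = -4 + (8 - 1)/4 = -4 + (¼)*7 = -4 + 7/4 = -9/4 ≈ -2.2500)
K(b) = b²
(F + K(u)) + 330 = (-9/4 + (-13)²) + 330 = (-9/4 + 169) + 330 = 667/4 + 330 = 1987/4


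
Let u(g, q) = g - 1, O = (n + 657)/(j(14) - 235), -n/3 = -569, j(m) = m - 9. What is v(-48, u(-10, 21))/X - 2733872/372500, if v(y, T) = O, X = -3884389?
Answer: -61061656349446/8319875689375 ≈ -7.3392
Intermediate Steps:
j(m) = -9 + m
n = 1707 (n = -3*(-569) = 1707)
O = -1182/115 (O = (1707 + 657)/((-9 + 14) - 235) = 2364/(5 - 235) = 2364/(-230) = 2364*(-1/230) = -1182/115 ≈ -10.278)
u(g, q) = -1 + g
v(y, T) = -1182/115
v(-48, u(-10, 21))/X - 2733872/372500 = -1182/115/(-3884389) - 2733872/372500 = -1182/115*(-1/3884389) - 2733872*1/372500 = 1182/446704735 - 683468/93125 = -61061656349446/8319875689375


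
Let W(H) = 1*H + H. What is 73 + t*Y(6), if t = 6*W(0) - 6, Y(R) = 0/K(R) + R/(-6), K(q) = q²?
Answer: 79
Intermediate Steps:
W(H) = 2*H (W(H) = H + H = 2*H)
Y(R) = -R/6 (Y(R) = 0/(R²) + R/(-6) = 0/R² + R*(-⅙) = 0 - R/6 = -R/6)
t = -6 (t = 6*(2*0) - 6 = 6*0 - 6 = 0 - 6 = -6)
73 + t*Y(6) = 73 - (-1)*6 = 73 - 6*(-1) = 73 + 6 = 79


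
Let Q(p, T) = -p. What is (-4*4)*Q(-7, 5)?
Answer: -112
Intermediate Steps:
(-4*4)*Q(-7, 5) = (-4*4)*(-1*(-7)) = -16*7 = -112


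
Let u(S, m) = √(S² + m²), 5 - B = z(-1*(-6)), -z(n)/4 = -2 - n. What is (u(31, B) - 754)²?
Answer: 570206 - 19604*√10 ≈ 5.0821e+5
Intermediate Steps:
z(n) = 8 + 4*n (z(n) = -4*(-2 - n) = 8 + 4*n)
B = -27 (B = 5 - (8 + 4*(-1*(-6))) = 5 - (8 + 4*6) = 5 - (8 + 24) = 5 - 1*32 = 5 - 32 = -27)
(u(31, B) - 754)² = (√(31² + (-27)²) - 754)² = (√(961 + 729) - 754)² = (√1690 - 754)² = (13*√10 - 754)² = (-754 + 13*√10)²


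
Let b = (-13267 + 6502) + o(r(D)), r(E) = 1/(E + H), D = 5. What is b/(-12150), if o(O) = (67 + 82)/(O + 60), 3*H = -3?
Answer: 1629769/2928150 ≈ 0.55659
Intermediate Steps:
H = -1 (H = (⅓)*(-3) = -1)
r(E) = 1/(-1 + E) (r(E) = 1/(E - 1) = 1/(-1 + E))
o(O) = 149/(60 + O)
b = -1629769/241 (b = (-13267 + 6502) + 149/(60 + 1/(-1 + 5)) = -6765 + 149/(60 + 1/4) = -6765 + 149/(60 + ¼) = -6765 + 149/(241/4) = -6765 + 149*(4/241) = -6765 + 596/241 = -1629769/241 ≈ -6762.5)
b/(-12150) = -1629769/241/(-12150) = -1629769/241*(-1/12150) = 1629769/2928150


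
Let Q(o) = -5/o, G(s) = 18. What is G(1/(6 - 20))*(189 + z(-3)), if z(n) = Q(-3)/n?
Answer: 3392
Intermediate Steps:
z(n) = 5/(3*n) (z(n) = (-5/(-3))/n = (-5*(-⅓))/n = 5/(3*n))
G(1/(6 - 20))*(189 + z(-3)) = 18*(189 + (5/3)/(-3)) = 18*(189 + (5/3)*(-⅓)) = 18*(189 - 5/9) = 18*(1696/9) = 3392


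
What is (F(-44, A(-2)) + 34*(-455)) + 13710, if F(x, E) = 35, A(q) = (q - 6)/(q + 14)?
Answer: -1725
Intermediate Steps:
A(q) = (-6 + q)/(14 + q)
(F(-44, A(-2)) + 34*(-455)) + 13710 = (35 + 34*(-455)) + 13710 = (35 - 15470) + 13710 = -15435 + 13710 = -1725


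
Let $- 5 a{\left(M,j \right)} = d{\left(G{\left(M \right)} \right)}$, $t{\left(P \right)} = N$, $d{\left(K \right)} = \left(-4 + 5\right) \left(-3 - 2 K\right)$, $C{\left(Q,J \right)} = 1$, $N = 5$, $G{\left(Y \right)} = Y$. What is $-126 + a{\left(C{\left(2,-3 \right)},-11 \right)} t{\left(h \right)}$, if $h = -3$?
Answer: $-121$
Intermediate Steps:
$d{\left(K \right)} = -3 - 2 K$ ($d{\left(K \right)} = 1 \left(-3 - 2 K\right) = -3 - 2 K$)
$t{\left(P \right)} = 5$
$a{\left(M,j \right)} = \frac{3}{5} + \frac{2 M}{5}$ ($a{\left(M,j \right)} = - \frac{-3 - 2 M}{5} = \frac{3}{5} + \frac{2 M}{5}$)
$-126 + a{\left(C{\left(2,-3 \right)},-11 \right)} t{\left(h \right)} = -126 + \left(\frac{3}{5} + \frac{2}{5} \cdot 1\right) 5 = -126 + \left(\frac{3}{5} + \frac{2}{5}\right) 5 = -126 + 1 \cdot 5 = -126 + 5 = -121$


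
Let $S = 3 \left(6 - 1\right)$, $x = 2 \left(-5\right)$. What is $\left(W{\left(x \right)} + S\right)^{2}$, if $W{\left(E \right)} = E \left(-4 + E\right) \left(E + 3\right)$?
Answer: $931225$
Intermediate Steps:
$x = -10$
$W{\left(E \right)} = E \left(-4 + E\right) \left(3 + E\right)$
$S = 15$ ($S = 3 \cdot 5 = 15$)
$\left(W{\left(x \right)} + S\right)^{2} = \left(- 10 \left(-12 + \left(-10\right)^{2} - -10\right) + 15\right)^{2} = \left(- 10 \left(-12 + 100 + 10\right) + 15\right)^{2} = \left(\left(-10\right) 98 + 15\right)^{2} = \left(-980 + 15\right)^{2} = \left(-965\right)^{2} = 931225$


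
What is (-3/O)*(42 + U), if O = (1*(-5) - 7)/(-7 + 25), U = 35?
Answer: 693/2 ≈ 346.50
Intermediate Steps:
O = -2/3 (O = (-5 - 7)/18 = -12*1/18 = -2/3 ≈ -0.66667)
(-3/O)*(42 + U) = (-3/(-2/3))*(42 + 35) = -3*(-3/2)*77 = (9/2)*77 = 693/2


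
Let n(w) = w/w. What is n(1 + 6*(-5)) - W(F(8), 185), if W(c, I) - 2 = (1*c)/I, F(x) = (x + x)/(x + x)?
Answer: -186/185 ≈ -1.0054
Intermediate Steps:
n(w) = 1
F(x) = 1 (F(x) = (2*x)/((2*x)) = (2*x)*(1/(2*x)) = 1)
W(c, I) = 2 + c/I (W(c, I) = 2 + (1*c)/I = 2 + c/I)
n(1 + 6*(-5)) - W(F(8), 185) = 1 - (2 + 1/185) = 1 - 1*371/185 = 1 - 371/185 = -186/185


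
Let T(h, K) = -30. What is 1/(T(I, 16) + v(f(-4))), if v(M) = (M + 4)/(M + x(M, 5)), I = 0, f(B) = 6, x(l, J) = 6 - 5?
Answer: -7/200 ≈ -0.035000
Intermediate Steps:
x(l, J) = 1
v(M) = (4 + M)/(1 + M) (v(M) = (M + 4)/(M + 1) = (4 + M)/(1 + M))
1/(T(I, 16) + v(f(-4))) = 1/(-30 + (4 + 6)/(1 + 6)) = 1/(-30 + 10/7) = 1/(-200/7) = -7/200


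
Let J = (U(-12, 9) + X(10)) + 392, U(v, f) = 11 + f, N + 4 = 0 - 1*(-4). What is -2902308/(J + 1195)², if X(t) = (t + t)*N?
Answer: -2902308/2582449 ≈ -1.1239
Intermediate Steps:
N = 0 (N = -4 + (0 - 1*(-4)) = -4 + (0 + 4) = -4 + 4 = 0)
X(t) = 0 (X(t) = (t + t)*0 = (2*t)*0 = 0)
J = 412 (J = ((11 + 9) + 0) + 392 = (20 + 0) + 392 = 20 + 392 = 412)
-2902308/(J + 1195)² = -2902308/(412 + 1195)² = -2902308/(1607²) = -2902308/2582449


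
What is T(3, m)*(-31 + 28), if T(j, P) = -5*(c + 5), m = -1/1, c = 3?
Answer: 120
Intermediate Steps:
m = -1 (m = -1*1 = -1)
T(j, P) = -40 (T(j, P) = -5*(3 + 5) = -5*8 = -40)
T(3, m)*(-31 + 28) = -40*(-31 + 28) = -40*(-3) = 120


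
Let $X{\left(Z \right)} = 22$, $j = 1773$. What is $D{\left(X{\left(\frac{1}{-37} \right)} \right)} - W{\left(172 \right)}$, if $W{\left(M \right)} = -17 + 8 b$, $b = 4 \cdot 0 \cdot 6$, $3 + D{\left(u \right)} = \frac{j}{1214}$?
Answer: $\frac{18769}{1214} \approx 15.46$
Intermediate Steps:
$D{\left(u \right)} = - \frac{1869}{1214}$ ($D{\left(u \right)} = -3 + \frac{1773}{1214} = - \frac{1869}{1214}$)
$b = 0$ ($b = 0 \cdot 6 = 0$)
$W{\left(M \right)} = -17$ ($W{\left(M \right)} = -17 + 8 \cdot 0 = -17 + 0 = -17$)
$D{\left(X{\left(\frac{1}{-37} \right)} \right)} - W{\left(172 \right)} = - \frac{1869}{1214} - -17 = - \frac{1869}{1214} + 17 = \frac{18769}{1214}$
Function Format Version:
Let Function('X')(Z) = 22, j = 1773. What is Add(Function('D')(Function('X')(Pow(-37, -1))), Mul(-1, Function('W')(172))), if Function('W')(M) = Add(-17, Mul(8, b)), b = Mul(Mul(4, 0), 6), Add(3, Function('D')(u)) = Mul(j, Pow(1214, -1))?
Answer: Rational(18769, 1214) ≈ 15.460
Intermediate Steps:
Function('D')(u) = Rational(-1869, 1214) (Function('D')(u) = Add(-3, Mul(1773, Pow(1214, -1))) = Add(-3, Mul(1773, Rational(1, 1214))) = Add(-3, Rational(1773, 1214)) = Rational(-1869, 1214))
b = 0 (b = Mul(0, 6) = 0)
Function('W')(M) = -17 (Function('W')(M) = Add(-17, Mul(8, 0)) = Add(-17, 0) = -17)
Add(Function('D')(Function('X')(Pow(-37, -1))), Mul(-1, Function('W')(172))) = Add(Rational(-1869, 1214), Mul(-1, -17)) = Add(Rational(-1869, 1214), 17) = Rational(18769, 1214)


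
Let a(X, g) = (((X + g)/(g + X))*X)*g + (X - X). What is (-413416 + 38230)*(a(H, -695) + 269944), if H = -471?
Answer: -224094470754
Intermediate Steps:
a(X, g) = X*g (a(X, g) = (((X + g)/(X + g))*X)*g + 0 = (1*X)*g + 0 = X*g + 0 = X*g)
(-413416 + 38230)*(a(H, -695) + 269944) = (-413416 + 38230)*(-471*(-695) + 269944) = -375186*(327345 + 269944) = -375186*597289 = -224094470754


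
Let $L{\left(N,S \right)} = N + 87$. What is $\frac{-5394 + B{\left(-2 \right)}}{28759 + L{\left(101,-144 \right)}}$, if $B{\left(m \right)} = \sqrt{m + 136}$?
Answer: $- \frac{1798}{9649} + \frac{\sqrt{134}}{28947} \approx -0.18594$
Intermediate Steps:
$L{\left(N,S \right)} = 87 + N$
$B{\left(m \right)} = \sqrt{136 + m}$
$\frac{-5394 + B{\left(-2 \right)}}{28759 + L{\left(101,-144 \right)}} = \frac{-5394 + \sqrt{136 - 2}}{28759 + \left(87 + 101\right)} = \frac{-5394 + \sqrt{134}}{28759 + 188} = \frac{-5394 + \sqrt{134}}{28947} = \left(-5394 + \sqrt{134}\right) \frac{1}{28947} = - \frac{1798}{9649} + \frac{\sqrt{134}}{28947}$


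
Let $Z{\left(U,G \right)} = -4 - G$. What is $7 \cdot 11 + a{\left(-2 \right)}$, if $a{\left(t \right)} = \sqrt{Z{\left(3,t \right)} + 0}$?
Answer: $77 + i \sqrt{2} \approx 77.0 + 1.4142 i$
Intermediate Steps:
$a{\left(t \right)} = \sqrt{-4 - t}$ ($a{\left(t \right)} = \sqrt{\left(-4 - t\right) + 0} = \sqrt{-4 - t}$)
$7 \cdot 11 + a{\left(-2 \right)} = 7 \cdot 11 + \sqrt{-4 - -2} = 77 + \sqrt{-4 + 2} = 77 + \sqrt{-2} = 77 + i \sqrt{2}$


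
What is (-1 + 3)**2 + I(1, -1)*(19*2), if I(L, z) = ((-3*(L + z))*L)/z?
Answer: 4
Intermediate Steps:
I(L, z) = L*(-3*L - 3*z)/z (I(L, z) = ((-3*L - 3*z)*L)/z = (L*(-3*L - 3*z))/z = L*(-3*L - 3*z)/z)
(-1 + 3)**2 + I(1, -1)*(19*2) = (-1 + 3)**2 + (-3*1*(1 - 1)/(-1))*(19*2) = 2**2 - 3*1*(-1)*0*38 = 4 + 0*38 = 4 + 0 = 4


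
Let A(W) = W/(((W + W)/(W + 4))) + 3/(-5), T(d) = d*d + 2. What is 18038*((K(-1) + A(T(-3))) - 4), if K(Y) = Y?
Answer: 171361/5 ≈ 34272.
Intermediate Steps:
T(d) = 2 + d**2 (T(d) = d**2 + 2 = 2 + d**2)
A(W) = 7/5 + W/2 (A(W) = W/(((2*W)/(4 + W))) + 3*(-1/5) = W/((2*W/(4 + W))) - 3/5 = W*((4 + W)/(2*W)) - 3/5 = (2 + W/2) - 3/5 = 7/5 + W/2)
18038*((K(-1) + A(T(-3))) - 4) = 18038*((-1 + (7/5 + (2 + (-3)**2)/2)) - 4) = 18038*((-1 + (7/5 + (2 + 9)/2)) - 4) = 18038*((-1 + (7/5 + (1/2)*11)) - 4) = 18038*((-1 + (7/5 + 11/2)) - 4) = 18038*((-1 + 69/10) - 4) = 18038*(59/10 - 4) = 18038*(19/10) = 171361/5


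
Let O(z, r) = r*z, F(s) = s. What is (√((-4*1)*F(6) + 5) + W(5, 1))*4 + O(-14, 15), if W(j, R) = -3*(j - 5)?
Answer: -210 + 4*I*√19 ≈ -210.0 + 17.436*I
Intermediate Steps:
W(j, R) = 15 - 3*j (W(j, R) = -3*(-5 + j) = 15 - 3*j)
(√((-4*1)*F(6) + 5) + W(5, 1))*4 + O(-14, 15) = (√(-4*1*6 + 5) + (15 - 3*5))*4 + 15*(-14) = (√(-4*6 + 5) + (15 - 15))*4 - 210 = (√(-24 + 5) + 0)*4 - 210 = (√(-19) + 0)*4 - 210 = (I*√19 + 0)*4 - 210 = (I*√19)*4 - 210 = 4*I*√19 - 210 = -210 + 4*I*√19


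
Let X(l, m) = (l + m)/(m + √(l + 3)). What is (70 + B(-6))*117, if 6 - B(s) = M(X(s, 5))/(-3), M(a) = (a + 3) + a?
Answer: 125931/14 + 39*I*√3/14 ≈ 8995.1 + 4.825*I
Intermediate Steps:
X(l, m) = (l + m)/(m + √(3 + l))
M(a) = 3 + 2*a (M(a) = (3 + a) + a = 3 + 2*a)
B(s) = 7 + 2*(5 + s)/(3*(5 + √(3 + s))) (B(s) = 6 - (3 + 2*((s + 5)/(5 + √(3 + s))))/(-3) = 6 - (3 + 2*((5 + s)/(5 + √(3 + s))))*(-1)/3 = 6 - (3 + 2*(5 + s)/(5 + √(3 + s)))*(-1)/3 = 6 - (-1 - 2*(5 + s)/(3*(5 + √(3 + s)))) = 6 + (1 + 2*(5 + s)/(3*(5 + √(3 + s)))) = 7 + 2*(5 + s)/(3*(5 + √(3 + s))))
(70 + B(-6))*117 = (70 + (115 + 2*(-6) + 21*√(3 - 6))/(3*(5 + √(3 - 6))))*117 = (70 + (115 - 12 + 21*√(-3))/(3*(5 + √(-3))))*117 = (70 + (115 - 12 + 21*(I*√3))/(3*(5 + I*√3)))*117 = (70 + (115 - 12 + 21*I*√3)/(3*(5 + I*√3)))*117 = (70 + (103 + 21*I*√3)/(3*(5 + I*√3)))*117 = 8190 + 39*(103 + 21*I*√3)/(5 + I*√3)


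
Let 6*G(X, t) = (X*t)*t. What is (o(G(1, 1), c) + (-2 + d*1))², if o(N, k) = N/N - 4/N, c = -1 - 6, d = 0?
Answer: 625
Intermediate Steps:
c = -7
G(X, t) = X*t²/6 (G(X, t) = ((X*t)*t)/6 = (X*t²)/6 = X*t²/6)
o(N, k) = 1 - 4/N
(o(G(1, 1), c) + (-2 + d*1))² = ((-4 + (⅙)*1*1²)/(((⅙)*1*1²)) + (-2 + 0*1))² = ((-4 + (⅙)*1*1)/(((⅙)*1*1)) + (-2 + 0))² = ((-4 + ⅙)/(⅙) - 2)² = (6*(-23/6) - 2)² = (-23 - 2)² = (-25)² = 625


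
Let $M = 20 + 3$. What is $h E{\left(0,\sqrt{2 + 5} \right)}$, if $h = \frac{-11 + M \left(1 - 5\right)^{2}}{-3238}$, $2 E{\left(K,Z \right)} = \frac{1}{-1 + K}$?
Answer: $\frac{357}{6476} \approx 0.055127$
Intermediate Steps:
$M = 23$
$E{\left(K,Z \right)} = \frac{1}{2 \left(-1 + K\right)}$
$h = - \frac{357}{3238}$ ($h = \frac{-11 + 23 \left(1 - 5\right)^{2}}{-3238} = \left(-11 + 23 \left(-4\right)^{2}\right) \left(- \frac{1}{3238}\right) = \left(-11 + 23 \cdot 16\right) \left(- \frac{1}{3238}\right) = \left(-11 + 368\right) \left(- \frac{1}{3238}\right) = 357 \left(- \frac{1}{3238}\right) = - \frac{357}{3238} \approx -0.11025$)
$h E{\left(0,\sqrt{2 + 5} \right)} = - \frac{357 \frac{1}{2 \left(-1 + 0\right)}}{3238} = - \frac{357 \frac{1}{2 \left(-1\right)}}{3238} = - \frac{357 \cdot \frac{1}{2} \left(-1\right)}{3238} = \left(- \frac{357}{3238}\right) \left(- \frac{1}{2}\right) = \frac{357}{6476}$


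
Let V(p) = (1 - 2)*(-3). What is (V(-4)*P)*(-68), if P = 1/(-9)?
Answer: 68/3 ≈ 22.667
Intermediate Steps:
P = -⅑ ≈ -0.11111
V(p) = 3 (V(p) = -1*(-3) = 3)
(V(-4)*P)*(-68) = (3*(-⅑))*(-68) = -⅓*(-68) = 68/3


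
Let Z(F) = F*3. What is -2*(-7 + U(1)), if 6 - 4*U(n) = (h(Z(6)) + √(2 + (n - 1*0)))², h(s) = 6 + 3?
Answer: 53 + 9*√3 ≈ 68.589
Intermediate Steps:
Z(F) = 3*F
h(s) = 9
U(n) = 3/2 - (9 + √(2 + n))²/4 (U(n) = 3/2 - (9 + √(2 + (n - 1*0)))²/4 = 3/2 - (9 + √(2 + (n + 0)))²/4 = 3/2 - (9 + √(2 + n))²/4)
-2*(-7 + U(1)) = -2*(-7 + (3/2 - (9 + √(2 + 1))²/4)) = -2*(-7 + (3/2 - (9 + √3)²/4)) = -2*(-11/2 - (9 + √3)²/4) = 11 + (9 + √3)²/2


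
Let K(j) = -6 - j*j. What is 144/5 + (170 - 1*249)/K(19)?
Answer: 53243/1835 ≈ 29.015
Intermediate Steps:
K(j) = -6 - j²
144/5 + (170 - 1*249)/K(19) = 144/5 + (170 - 1*249)/(-6 - 1*19²) = 144*(⅕) + (170 - 249)/(-6 - 1*361) = 144/5 - 79/(-6 - 361) = 144/5 - 79/(-367) = 144/5 - 79*(-1/367) = 144/5 + 79/367 = 53243/1835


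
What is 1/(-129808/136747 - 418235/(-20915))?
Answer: 572012701/10895489445 ≈ 0.052500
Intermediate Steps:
1/(-129808/136747 - 418235/(-20915)) = 1/(-129808*1/136747 - 418235*(-1/20915)) = 1/(-129808/136747 + 83647/4183) = 1/(10895489445/572012701) = 572012701/10895489445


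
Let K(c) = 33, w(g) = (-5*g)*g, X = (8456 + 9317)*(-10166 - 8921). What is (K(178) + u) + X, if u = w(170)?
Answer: -339377718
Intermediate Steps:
X = -339233251 (X = 17773*(-19087) = -339233251)
w(g) = -5*g²
u = -144500 (u = -5*170² = -5*28900 = -144500)
(K(178) + u) + X = (33 - 144500) - 339233251 = -144467 - 339233251 = -339377718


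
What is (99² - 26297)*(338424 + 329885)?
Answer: -11024425264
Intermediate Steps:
(99² - 26297)*(338424 + 329885) = (9801 - 26297)*668309 = -16496*668309 = -11024425264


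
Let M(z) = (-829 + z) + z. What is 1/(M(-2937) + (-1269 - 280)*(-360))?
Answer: 1/550937 ≈ 1.8151e-6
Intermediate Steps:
M(z) = -829 + 2*z
1/(M(-2937) + (-1269 - 280)*(-360)) = 1/((-829 + 2*(-2937)) + (-1269 - 280)*(-360)) = 1/((-829 - 5874) - 1549*(-360)) = 1/(-6703 + 557640) = 1/550937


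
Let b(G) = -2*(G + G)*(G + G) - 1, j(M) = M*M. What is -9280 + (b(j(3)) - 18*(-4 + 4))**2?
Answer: 411921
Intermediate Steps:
j(M) = M**2
b(G) = -1 - 8*G**2 (b(G) = -2*2*G*2*G - 1 = -8*G**2 - 1 = -1 - 8*G**2)
-9280 + (b(j(3)) - 18*(-4 + 4))**2 = -9280 + ((-1 - 8*(3**2)**2) - 18*(-4 + 4))**2 = -9280 + ((-1 - 8*9**2) - 18*0)**2 = -9280 + ((-1 - 8*81) + 0)**2 = -9280 + ((-1 - 648) + 0)**2 = -9280 + (-649 + 0)**2 = -9280 + (-649)**2 = -9280 + 421201 = 411921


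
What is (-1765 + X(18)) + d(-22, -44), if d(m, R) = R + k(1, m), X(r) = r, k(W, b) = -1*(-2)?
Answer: -1789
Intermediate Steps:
k(W, b) = 2
d(m, R) = 2 + R (d(m, R) = R + 2 = 2 + R)
(-1765 + X(18)) + d(-22, -44) = (-1765 + 18) + (2 - 44) = -1747 - 42 = -1789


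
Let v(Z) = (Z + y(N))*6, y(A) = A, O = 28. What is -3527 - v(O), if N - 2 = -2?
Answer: -3695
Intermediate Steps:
N = 0 (N = 2 - 2 = 0)
v(Z) = 6*Z (v(Z) = (Z + 0)*6 = Z*6 = 6*Z)
-3527 - v(O) = -3527 - 6*28 = -3527 - 1*168 = -3527 - 168 = -3695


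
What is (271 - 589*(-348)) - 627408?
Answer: -422165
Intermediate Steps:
(271 - 589*(-348)) - 627408 = (271 + 204972) - 627408 = 205243 - 627408 = -422165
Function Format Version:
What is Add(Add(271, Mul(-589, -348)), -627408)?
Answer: -422165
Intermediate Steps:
Add(Add(271, Mul(-589, -348)), -627408) = Add(Add(271, 204972), -627408) = Add(205243, -627408) = -422165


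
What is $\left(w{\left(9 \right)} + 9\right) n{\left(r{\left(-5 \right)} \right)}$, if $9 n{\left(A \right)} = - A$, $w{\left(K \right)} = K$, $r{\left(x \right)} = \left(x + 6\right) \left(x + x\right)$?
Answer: $20$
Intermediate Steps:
$r{\left(x \right)} = 2 x \left(6 + x\right)$ ($r{\left(x \right)} = \left(6 + x\right) 2 x = 2 x \left(6 + x\right)$)
$n{\left(A \right)} = - \frac{A}{9}$ ($n{\left(A \right)} = \frac{\left(-1\right) A}{9} = - \frac{A}{9}$)
$\left(w{\left(9 \right)} + 9\right) n{\left(r{\left(-5 \right)} \right)} = \left(9 + 9\right) \left(- \frac{2 \left(-5\right) \left(6 - 5\right)}{9}\right) = 18 \left(- \frac{2 \left(-5\right) 1}{9}\right) = 18 \left(\left(- \frac{1}{9}\right) \left(-10\right)\right) = 18 \cdot \frac{10}{9} = 20$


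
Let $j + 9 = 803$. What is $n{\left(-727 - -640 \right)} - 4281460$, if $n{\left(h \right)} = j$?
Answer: $-4280666$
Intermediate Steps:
$j = 794$ ($j = -9 + 803 = 794$)
$n{\left(h \right)} = 794$
$n{\left(-727 - -640 \right)} - 4281460 = 794 - 4281460 = -4280666$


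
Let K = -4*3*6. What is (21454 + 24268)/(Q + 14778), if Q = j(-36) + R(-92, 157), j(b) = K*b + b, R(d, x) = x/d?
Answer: 4206424/1594571 ≈ 2.6380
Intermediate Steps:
K = -72 (K = -12*6 = -72)
j(b) = -71*b (j(b) = -72*b + b = -71*b)
Q = 234995/92 (Q = -71*(-36) + 157/(-92) = 2556 + 157*(-1/92) = 2556 - 157/92 = 234995/92 ≈ 2554.3)
(21454 + 24268)/(Q + 14778) = (21454 + 24268)/(234995/92 + 14778) = 45722/(1594571/92) = 45722*(92/1594571) = 4206424/1594571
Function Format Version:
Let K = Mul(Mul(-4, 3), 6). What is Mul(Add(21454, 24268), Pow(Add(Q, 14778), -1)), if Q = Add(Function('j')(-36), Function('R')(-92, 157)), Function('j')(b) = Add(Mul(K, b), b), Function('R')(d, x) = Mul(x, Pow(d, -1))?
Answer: Rational(4206424, 1594571) ≈ 2.6380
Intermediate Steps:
K = -72 (K = Mul(-12, 6) = -72)
Function('j')(b) = Mul(-71, b) (Function('j')(b) = Add(Mul(-72, b), b) = Mul(-71, b))
Q = Rational(234995, 92) (Q = Add(Mul(-71, -36), Mul(157, Pow(-92, -1))) = Add(2556, Mul(157, Rational(-1, 92))) = Add(2556, Rational(-157, 92)) = Rational(234995, 92) ≈ 2554.3)
Mul(Add(21454, 24268), Pow(Add(Q, 14778), -1)) = Mul(Add(21454, 24268), Pow(Add(Rational(234995, 92), 14778), -1)) = Mul(45722, Pow(Rational(1594571, 92), -1)) = Mul(45722, Rational(92, 1594571)) = Rational(4206424, 1594571)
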